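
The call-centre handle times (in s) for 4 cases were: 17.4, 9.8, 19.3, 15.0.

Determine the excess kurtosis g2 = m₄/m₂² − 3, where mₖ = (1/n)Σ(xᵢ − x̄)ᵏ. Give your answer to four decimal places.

x̄ = 15.3750
Σ(xᵢ − x̄)² = 50.7275 ⇒ m₂ = 12.68187
Σ(xᵢ − x̄)⁴ = 1220.1734 ⇒ m₄ = 305.04336
m₂² = 160.82995
g2 = m₄/m₂² − 3 = 1.89668 − 3 ≈ -1.1033

-1.1033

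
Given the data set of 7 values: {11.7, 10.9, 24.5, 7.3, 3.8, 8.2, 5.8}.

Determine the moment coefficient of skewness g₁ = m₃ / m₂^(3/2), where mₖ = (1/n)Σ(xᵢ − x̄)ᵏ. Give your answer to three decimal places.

x̄ = (11.7 + 10.9 + 24.5 + 7.3 + 3.8 + 8.2 + 5.8) / 7 = 10.3143
deviations (xᵢ − x̄): 1.3857, 0.5857, 14.1857, -3.0143, -6.5143, -2.1143, -4.5143
Σ(xᵢ − x̄)² = 279.8686 ⇒ m₂ = 279.8686/7 = 39.98122
Σ(xᵢ − x̄)³ = 2452.2426 ⇒ m₃ = 2452.2426/7 = 350.32037
m₂^(3/2) = 39.98122^(1.5) = 252.80411
g₁ = m₃ / m₂^(3/2) = 350.32037 / 252.80411 ≈ 1.386

1.386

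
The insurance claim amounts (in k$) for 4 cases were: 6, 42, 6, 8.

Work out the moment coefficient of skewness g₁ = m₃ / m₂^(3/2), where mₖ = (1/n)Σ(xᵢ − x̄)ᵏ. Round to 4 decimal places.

x̄ = (6 + 42 + 6 + 8) / 4 = 15.5000
deviations (xᵢ − x̄): -9.5000, 26.5000, -9.5000, -7.5000
Σ(xᵢ − x̄)² = 939.0000 ⇒ m₂ = 939.0000/4 = 234.75000
Σ(xᵢ − x̄)³ = 16473.0000 ⇒ m₃ = 16473.0000/4 = 4118.25000
m₂^(3/2) = 234.75000^(1.5) = 3596.73467
g₁ = m₃ / m₂^(3/2) = 4118.25000 / 3596.73467 ≈ 1.1450

1.1450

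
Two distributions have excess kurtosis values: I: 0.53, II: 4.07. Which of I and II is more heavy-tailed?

II

Higher excess kurtosis ⇒ heavier tails relative to the normal distribution.
0.53 vs 4.07: the larger is 4.07, so II has heavier tails.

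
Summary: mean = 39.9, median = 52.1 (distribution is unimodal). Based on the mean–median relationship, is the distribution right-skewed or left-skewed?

mean − median = 39.9 − 52.1 = -12.2
mean < median ⇒ the longer tail is on the left ⇒ left-skewed (negatively skewed).

left-skewed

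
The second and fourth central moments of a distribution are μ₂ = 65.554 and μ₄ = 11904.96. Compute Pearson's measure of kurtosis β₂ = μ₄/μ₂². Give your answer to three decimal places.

μ₂² = 65.554² = 4297.32692
μ₄/μ₂² = 11904.96 / 4297.32692 = 2.77032
β₂ ≈ 2.770

2.770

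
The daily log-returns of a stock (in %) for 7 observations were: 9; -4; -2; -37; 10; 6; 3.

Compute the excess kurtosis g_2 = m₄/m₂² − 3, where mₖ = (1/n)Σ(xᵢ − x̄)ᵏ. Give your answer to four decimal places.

x̄ = -2.1429
Σ(xᵢ − x̄)² = 1582.8571 ⇒ m₂ = 226.12245
Σ(xᵢ − x̄)⁴ = 1518540.2566 ⇒ m₄ = 216934.32237
m₂² = 51131.36193
g_2 = m₄/m₂² − 3 = 4.24269 − 3 ≈ 1.2427

1.2427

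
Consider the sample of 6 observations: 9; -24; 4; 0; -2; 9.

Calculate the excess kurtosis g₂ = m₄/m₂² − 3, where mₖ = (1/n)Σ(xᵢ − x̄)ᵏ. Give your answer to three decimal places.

0.306

x̄ = -0.6667
Σ(xᵢ − x̄)² = 755.3333 ⇒ m₂ = 125.88889
Σ(xᵢ − x̄)⁴ = 314361.1111 ⇒ m₄ = 52393.51852
m₂² = 15848.01235
g₂ = m₄/m₂² − 3 = 3.30600 − 3 ≈ 0.306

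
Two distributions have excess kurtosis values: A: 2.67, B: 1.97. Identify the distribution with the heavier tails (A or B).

Higher excess kurtosis ⇒ heavier tails relative to the normal distribution.
2.67 vs 1.97: the larger is 2.67, so A has heavier tails.

A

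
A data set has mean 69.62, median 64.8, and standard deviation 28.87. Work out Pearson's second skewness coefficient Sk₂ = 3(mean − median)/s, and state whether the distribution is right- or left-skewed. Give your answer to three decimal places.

0.501, right-skewed

Sk₂ = 3(69.62 − 64.8) / 28.87 = 3 × 4.8200 / 28.87
    = 14.4600 / 28.87 ≈ 0.501
Sk₂ > 0 ⇒ mean > median ⇒ right-skewed (positive skew).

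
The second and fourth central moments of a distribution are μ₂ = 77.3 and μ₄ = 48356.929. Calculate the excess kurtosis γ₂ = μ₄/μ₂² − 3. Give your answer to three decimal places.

5.093

μ₂² = 77.3² = 5975.29000
μ₄/μ₂² = 48356.929 / 5975.29000 = 8.09282
γ₂ = 8.09282 − 3 ≈ 5.093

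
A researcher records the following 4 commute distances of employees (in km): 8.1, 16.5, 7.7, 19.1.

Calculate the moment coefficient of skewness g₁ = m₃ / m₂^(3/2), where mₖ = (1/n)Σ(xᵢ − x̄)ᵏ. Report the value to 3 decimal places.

0.096

x̄ = (8.1 + 16.5 + 7.7 + 19.1) / 4 = 12.8500
deviations (xᵢ − x̄): -4.7500, 3.6500, -5.1500, 6.2500
Σ(xᵢ − x̄)² = 101.4700 ⇒ m₂ = 101.4700/4 = 25.36750
Σ(xᵢ − x̄)³ = 49.0050 ⇒ m₃ = 49.0050/4 = 12.25125
m₂^(3/2) = 25.36750^(1.5) = 127.76635
g₁ = m₃ / m₂^(3/2) = 12.25125 / 127.76635 ≈ 0.096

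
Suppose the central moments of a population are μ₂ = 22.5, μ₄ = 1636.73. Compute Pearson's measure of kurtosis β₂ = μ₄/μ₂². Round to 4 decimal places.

μ₂² = 22.5² = 506.25000
μ₄/μ₂² = 1636.73 / 506.25000 = 3.23305
β₂ ≈ 3.2330

3.2330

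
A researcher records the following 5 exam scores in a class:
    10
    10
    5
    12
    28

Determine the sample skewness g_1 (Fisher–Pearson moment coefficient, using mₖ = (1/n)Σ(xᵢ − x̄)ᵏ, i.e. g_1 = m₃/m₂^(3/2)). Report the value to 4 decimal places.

1.1616

x̄ = (10 + 10 + 5 + 12 + 28) / 5 = 13.0000
deviations (xᵢ − x̄): -3.0000, -3.0000, -8.0000, -1.0000, 15.0000
Σ(xᵢ − x̄)² = 308.0000 ⇒ m₂ = 308.0000/5 = 61.60000
Σ(xᵢ − x̄)³ = 2808.0000 ⇒ m₃ = 2808.0000/5 = 561.60000
m₂^(3/2) = 61.60000^(1.5) = 483.47171
g_1 = m₃ / m₂^(3/2) = 561.60000 / 483.47171 ≈ 1.1616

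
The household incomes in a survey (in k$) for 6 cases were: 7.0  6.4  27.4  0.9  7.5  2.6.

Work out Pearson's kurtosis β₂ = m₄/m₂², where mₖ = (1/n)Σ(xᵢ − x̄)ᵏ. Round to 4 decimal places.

x̄ = 8.6333
Σ(xᵢ − x̄)² = 457.3333 ⇒ m₂ = 76.22222
Σ(xᵢ − x̄)⁴ = 128971.4880 ⇒ m₄ = 21495.24801
m₂² = 5809.82716
β₂ = m₄/m₂² = 21495.24801 / 5809.82716 ≈ 3.6998

3.6998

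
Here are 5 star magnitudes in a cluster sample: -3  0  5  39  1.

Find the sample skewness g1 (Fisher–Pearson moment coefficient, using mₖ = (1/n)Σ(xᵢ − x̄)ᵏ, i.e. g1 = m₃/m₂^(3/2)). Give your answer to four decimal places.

1.4002

x̄ = (-3 + 0 + 5 + 39 + 1) / 5 = 8.4000
deviations (xᵢ − x̄): -11.4000, -8.4000, -3.4000, 30.6000, -7.4000
Σ(xᵢ − x̄)² = 1203.2000 ⇒ m₂ = 1203.2000/5 = 240.64000
Σ(xᵢ − x̄)³ = 26133.8400 ⇒ m₃ = 26133.8400/5 = 5226.76800
m₂^(3/2) = 240.64000^(1.5) = 3732.94618
g1 = m₃ / m₂^(3/2) = 5226.76800 / 3732.94618 ≈ 1.4002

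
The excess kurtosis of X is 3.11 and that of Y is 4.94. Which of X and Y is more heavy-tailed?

Higher excess kurtosis ⇒ heavier tails relative to the normal distribution.
3.11 vs 4.94: the larger is 4.94, so Y has heavier tails.

Y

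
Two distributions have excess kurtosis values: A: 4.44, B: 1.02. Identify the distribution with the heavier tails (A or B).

Higher excess kurtosis ⇒ heavier tails relative to the normal distribution.
4.44 vs 1.02: the larger is 4.44, so A has heavier tails.

A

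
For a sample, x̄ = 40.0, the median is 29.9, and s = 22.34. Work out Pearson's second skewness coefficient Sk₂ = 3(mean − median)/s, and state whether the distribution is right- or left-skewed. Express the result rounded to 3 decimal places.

Sk₂ = 3(40.0 − 29.9) / 22.34 = 3 × 10.1000 / 22.34
    = 30.3000 / 22.34 ≈ 1.356
Sk₂ > 0 ⇒ mean > median ⇒ right-skewed (positive skew).

1.356, right-skewed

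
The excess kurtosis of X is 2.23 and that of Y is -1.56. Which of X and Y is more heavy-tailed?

X

Higher excess kurtosis ⇒ heavier tails relative to the normal distribution.
2.23 vs -1.56: the larger is 2.23, so X has heavier tails. (X is leptokurtic — heavier-than-normal tails; the other is platykurtic.)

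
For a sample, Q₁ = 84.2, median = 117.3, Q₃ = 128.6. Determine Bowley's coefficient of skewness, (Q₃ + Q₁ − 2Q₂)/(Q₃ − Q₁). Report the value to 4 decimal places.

-0.4910

numerator: Q₃ + Q₁ − 2Q₂ = 128.6 + 84.2 − 2×117.3 = -21.8000
denominator: Q₃ − Q₁ = 128.6 − 84.2 = 44.4000
Bowley skewness = -21.8000 / 44.4000 ≈ -0.4910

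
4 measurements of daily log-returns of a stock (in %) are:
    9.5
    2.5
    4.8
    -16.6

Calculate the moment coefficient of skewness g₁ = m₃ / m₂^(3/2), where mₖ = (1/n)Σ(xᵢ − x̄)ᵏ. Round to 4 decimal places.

-0.9296

x̄ = (9.5 + 2.5 + 4.8 - 16.6) / 4 = 0.0500
deviations (xᵢ − x̄): 9.4500, 2.4500, 4.7500, -16.6500
Σ(xᵢ − x̄)² = 395.0900 ⇒ m₂ = 395.0900/4 = 98.77250
Σ(xᵢ − x̄)³ = -3649.9680 ⇒ m₃ = -3649.9680/4 = -912.49200
m₂^(3/2) = 98.77250^(1.5) = 981.64412
g₁ = m₃ / m₂^(3/2) = -912.49200 / 981.64412 ≈ -0.9296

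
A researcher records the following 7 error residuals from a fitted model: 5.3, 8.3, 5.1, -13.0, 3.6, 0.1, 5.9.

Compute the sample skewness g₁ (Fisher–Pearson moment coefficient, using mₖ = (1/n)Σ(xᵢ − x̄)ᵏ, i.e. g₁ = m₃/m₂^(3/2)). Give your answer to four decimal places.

x̄ = (5.3 + 8.3 + 5.1 - 13.0 + 3.6 + 0.1 + 5.9) / 7 = 2.1857
deviations (xᵢ − x̄): 3.1143, 6.1143, 2.9143, -15.1857, 1.4143, -2.0857, 3.7143
Σ(xᵢ − x̄)² = 306.3286 ⇒ m₂ = 306.3286/7 = 43.76122
Σ(xᵢ − x̄)³ = -3173.3826 ⇒ m₃ = -3173.3826/7 = -453.34037
m₂^(3/2) = 43.76122^(1.5) = 289.49042
g₁ = m₃ / m₂^(3/2) = -453.34037 / 289.49042 ≈ -1.5660

-1.5660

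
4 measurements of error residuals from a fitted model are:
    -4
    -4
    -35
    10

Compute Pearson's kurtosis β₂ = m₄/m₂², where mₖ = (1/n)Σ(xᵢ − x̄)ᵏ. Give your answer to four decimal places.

x̄ = -8.2500
Σ(xᵢ − x̄)² = 1084.7500 ⇒ m₂ = 271.18750
Σ(xᵢ − x̄)⁴ = 623612.8281 ⇒ m₄ = 155903.20703
m₂² = 73542.66016
β₂ = m₄/m₂² = 155903.20703 / 73542.66016 ≈ 2.1199

2.1199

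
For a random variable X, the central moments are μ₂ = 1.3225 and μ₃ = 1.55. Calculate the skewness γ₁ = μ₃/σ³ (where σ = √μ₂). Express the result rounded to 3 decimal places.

1.019

σ = √μ₂ = √1.3225 = 1.15000
σ³ = μ₂^(3/2) = 1.52088
γ₁ = μ₃/σ³ = 1.55 / 1.52088 ≈ 1.019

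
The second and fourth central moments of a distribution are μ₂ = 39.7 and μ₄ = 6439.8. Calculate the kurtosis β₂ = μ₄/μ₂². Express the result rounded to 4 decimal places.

μ₂² = 39.7² = 1576.09000
μ₄/μ₂² = 6439.8 / 1576.09000 = 4.08593
β₂ ≈ 4.0859

4.0859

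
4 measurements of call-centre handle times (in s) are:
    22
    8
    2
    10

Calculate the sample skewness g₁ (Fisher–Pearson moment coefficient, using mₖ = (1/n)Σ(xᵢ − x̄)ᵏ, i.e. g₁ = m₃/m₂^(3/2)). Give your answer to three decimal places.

0.581

x̄ = (22 + 8 + 2 + 10) / 4 = 10.5000
deviations (xᵢ − x̄): 11.5000, -2.5000, -8.5000, -0.5000
Σ(xᵢ − x̄)² = 211.0000 ⇒ m₂ = 211.0000/4 = 52.75000
Σ(xᵢ − x̄)³ = 891.0000 ⇒ m₃ = 891.0000/4 = 222.75000
m₂^(3/2) = 52.75000^(1.5) = 383.11900
g₁ = m₃ / m₂^(3/2) = 222.75000 / 383.11900 ≈ 0.581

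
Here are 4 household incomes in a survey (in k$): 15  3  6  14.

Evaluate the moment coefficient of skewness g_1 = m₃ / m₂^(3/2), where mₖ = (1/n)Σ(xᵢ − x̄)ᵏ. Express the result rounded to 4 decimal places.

x̄ = (15 + 3 + 6 + 14) / 4 = 9.5000
deviations (xᵢ − x̄): 5.5000, -6.5000, -3.5000, 4.5000
Σ(xᵢ − x̄)² = 105.0000 ⇒ m₂ = 105.0000/4 = 26.25000
Σ(xᵢ − x̄)³ = -60.0000 ⇒ m₃ = -60.0000/4 = -15.00000
m₂^(3/2) = 26.25000^(1.5) = 134.49123
g_1 = m₃ / m₂^(3/2) = -15.00000 / 134.49123 ≈ -0.1115

-0.1115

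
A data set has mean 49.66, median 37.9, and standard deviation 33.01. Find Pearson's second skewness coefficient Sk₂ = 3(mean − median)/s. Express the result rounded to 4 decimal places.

1.0688

Sk₂ = 3(49.66 − 37.9) / 33.01 = 3 × 11.7600 / 33.01
    = 35.2800 / 33.01 ≈ 1.0688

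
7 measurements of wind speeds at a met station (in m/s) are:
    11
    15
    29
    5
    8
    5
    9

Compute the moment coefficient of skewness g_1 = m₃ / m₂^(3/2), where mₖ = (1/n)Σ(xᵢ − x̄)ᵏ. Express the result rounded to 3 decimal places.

x̄ = (11 + 15 + 29 + 5 + 8 + 5 + 9) / 7 = 11.7143
deviations (xᵢ − x̄): -0.7143, 3.2857, 17.2857, -6.7143, -3.7143, -6.7143, -2.7143
Σ(xᵢ − x̄)² = 421.4286 ⇒ m₂ = 421.4286/7 = 60.20408
Σ(xᵢ − x̄)³ = 4523.3878 ⇒ m₃ = 4523.3878/7 = 646.19825
m₂^(3/2) = 60.20408^(1.5) = 467.13123
g_1 = m₃ / m₂^(3/2) = 646.19825 / 467.13123 ≈ 1.383

1.383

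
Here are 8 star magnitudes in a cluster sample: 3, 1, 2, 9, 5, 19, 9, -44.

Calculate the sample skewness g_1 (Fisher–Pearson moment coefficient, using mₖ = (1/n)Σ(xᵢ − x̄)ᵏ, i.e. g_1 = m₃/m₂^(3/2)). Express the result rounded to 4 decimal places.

x̄ = (3 + 1 + 2 + 9 + 5 + 19 + 9 - 44) / 8 = 0.5000
deviations (xᵢ − x̄): 2.5000, 0.5000, 1.5000, 8.5000, 4.5000, 18.5000, 8.5000, -44.5000
Σ(xᵢ − x̄)² = 2496.0000 ⇒ m₂ = 2496.0000/8 = 312.00000
Σ(xᵢ − x̄)³ = -80451.0000 ⇒ m₃ = -80451.0000/8 = -10056.37500
m₂^(3/2) = 312.00000^(1.5) = 5511.01878
g_1 = m₃ / m₂^(3/2) = -10056.37500 / 5511.01878 ≈ -1.8248

-1.8248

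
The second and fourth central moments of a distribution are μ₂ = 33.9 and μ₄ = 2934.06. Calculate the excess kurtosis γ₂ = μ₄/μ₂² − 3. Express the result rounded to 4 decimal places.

μ₂² = 33.9² = 1149.21000
μ₄/μ₂² = 2934.06 / 1149.21000 = 2.55311
γ₂ = 2.55311 − 3 ≈ -0.4469

-0.4469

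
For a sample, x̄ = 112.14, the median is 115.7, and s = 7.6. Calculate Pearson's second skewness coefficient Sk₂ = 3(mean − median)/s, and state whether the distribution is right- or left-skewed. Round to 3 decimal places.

Sk₂ = 3(112.14 − 115.7) / 7.6 = 3 × -3.5600 / 7.6
    = -10.6800 / 7.6 ≈ -1.405
Sk₂ < 0 ⇒ mean < median ⇒ left-skewed (negative skew).

-1.405, left-skewed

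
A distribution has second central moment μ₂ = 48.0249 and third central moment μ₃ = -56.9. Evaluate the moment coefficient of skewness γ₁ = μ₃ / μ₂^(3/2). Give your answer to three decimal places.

σ = √μ₂ = √48.0249 = 6.93000
σ³ = μ₂^(3/2) = 332.81256
γ₁ = μ₃/σ³ = -56.9 / 332.81256 ≈ -0.171

-0.171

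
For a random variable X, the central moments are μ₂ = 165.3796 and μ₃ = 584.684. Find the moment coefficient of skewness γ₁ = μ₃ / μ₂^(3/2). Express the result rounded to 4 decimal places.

0.2749

σ = √μ₂ = √165.3796 = 12.86000
σ³ = μ₂^(3/2) = 2126.78166
γ₁ = μ₃/σ³ = 584.684 / 2126.78166 ≈ 0.2749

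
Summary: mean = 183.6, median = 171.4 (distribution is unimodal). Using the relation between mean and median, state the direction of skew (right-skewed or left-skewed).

right-skewed

mean − median = 183.6 − 171.4 = 12.2
mean > median ⇒ the longer tail is on the right ⇒ right-skewed (positively skewed).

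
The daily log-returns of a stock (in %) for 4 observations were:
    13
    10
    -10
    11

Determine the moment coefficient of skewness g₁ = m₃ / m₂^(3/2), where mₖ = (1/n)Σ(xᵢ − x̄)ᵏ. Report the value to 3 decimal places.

x̄ = (13 + 10 - 10 + 11) / 4 = 6.0000
deviations (xᵢ − x̄): 7.0000, 4.0000, -16.0000, 5.0000
Σ(xᵢ − x̄)² = 346.0000 ⇒ m₂ = 346.0000/4 = 86.50000
Σ(xᵢ − x̄)³ = -3564.0000 ⇒ m₃ = -3564.0000/4 = -891.00000
m₂^(3/2) = 86.50000^(1.5) = 804.49650
g₁ = m₃ / m₂^(3/2) = -891.00000 / 804.49650 ≈ -1.108

-1.108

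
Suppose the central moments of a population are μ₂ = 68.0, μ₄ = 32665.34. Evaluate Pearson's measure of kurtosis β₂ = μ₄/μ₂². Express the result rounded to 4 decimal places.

7.0643

μ₂² = 68.0² = 4624.00000
μ₄/μ₂² = 32665.34 / 4624.00000 = 7.06430
β₂ ≈ 7.0643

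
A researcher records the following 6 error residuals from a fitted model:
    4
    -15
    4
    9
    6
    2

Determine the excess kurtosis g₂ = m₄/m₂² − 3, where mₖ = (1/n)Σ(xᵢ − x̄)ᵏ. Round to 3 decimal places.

x̄ = 1.6667
Σ(xᵢ − x̄)² = 361.3333 ⇒ m₂ = 60.22222
Σ(xᵢ − x̄)⁴ = 80464.4444 ⇒ m₄ = 13410.74074
m₂² = 3626.71605
g₂ = m₄/m₂² − 3 = 3.69776 − 3 ≈ 0.698

0.698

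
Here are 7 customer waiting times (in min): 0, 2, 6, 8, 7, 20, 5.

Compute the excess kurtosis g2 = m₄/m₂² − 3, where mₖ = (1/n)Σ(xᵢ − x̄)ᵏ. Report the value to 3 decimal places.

0.687

x̄ = 6.8571
Σ(xᵢ − x̄)² = 248.8571 ⇒ m₂ = 35.55102
Σ(xᵢ − x̄)⁴ = 32618.9096 ⇒ m₄ = 4659.84423
m₂² = 1263.87505
g2 = m₄/m₂² − 3 = 3.68695 − 3 ≈ 0.687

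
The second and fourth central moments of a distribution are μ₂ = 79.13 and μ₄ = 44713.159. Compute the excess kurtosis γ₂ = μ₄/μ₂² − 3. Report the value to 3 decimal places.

4.141

μ₂² = 79.13² = 6261.55690
μ₄/μ₂² = 44713.159 / 6261.55690 = 7.14090
γ₂ = 7.14090 − 3 ≈ 4.141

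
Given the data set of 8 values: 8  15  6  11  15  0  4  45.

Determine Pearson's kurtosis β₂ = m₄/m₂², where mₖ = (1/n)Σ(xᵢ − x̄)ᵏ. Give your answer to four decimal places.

x̄ = 13.0000
Σ(xᵢ − x̄)² = 1360.0000 ⇒ m₂ = 170.00000
Σ(xᵢ − x̄)⁴ = 1086772.0000 ⇒ m₄ = 135846.50000
m₂² = 28900.00000
β₂ = m₄/m₂² = 135846.50000 / 28900.00000 ≈ 4.7006

4.7006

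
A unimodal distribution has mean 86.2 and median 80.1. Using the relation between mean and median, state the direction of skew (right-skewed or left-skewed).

mean − median = 86.2 − 80.1 = 6.1
mean > median ⇒ the longer tail is on the right ⇒ right-skewed (positively skewed).

right-skewed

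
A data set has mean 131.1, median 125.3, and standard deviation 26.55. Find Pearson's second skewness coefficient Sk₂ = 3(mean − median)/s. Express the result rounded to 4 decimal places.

0.6554

Sk₂ = 3(131.1 − 125.3) / 26.55 = 3 × 5.8000 / 26.55
    = 17.4000 / 26.55 ≈ 0.6554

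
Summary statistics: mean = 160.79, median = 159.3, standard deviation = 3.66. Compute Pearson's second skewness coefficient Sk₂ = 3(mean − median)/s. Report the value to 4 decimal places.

Sk₂ = 3(160.79 − 159.3) / 3.66 = 3 × 1.4900 / 3.66
    = 4.4700 / 3.66 ≈ 1.2213

1.2213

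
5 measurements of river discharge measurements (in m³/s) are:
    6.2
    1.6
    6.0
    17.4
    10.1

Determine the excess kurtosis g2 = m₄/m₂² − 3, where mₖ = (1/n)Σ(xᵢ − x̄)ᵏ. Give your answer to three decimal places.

-0.724

x̄ = 8.2600
Σ(xᵢ − x̄)² = 140.6320 ⇒ m₂ = 28.12640
Σ(xᵢ − x̄)⁴ = 9001.8420 ⇒ m₄ = 1800.36841
m₂² = 791.09438
g2 = m₄/m₂² − 3 = 2.27579 − 3 ≈ -0.724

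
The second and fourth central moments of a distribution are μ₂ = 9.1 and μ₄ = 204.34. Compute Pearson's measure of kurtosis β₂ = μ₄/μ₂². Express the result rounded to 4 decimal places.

μ₂² = 9.1² = 82.81000
μ₄/μ₂² = 204.34 / 82.81000 = 2.46758
β₂ ≈ 2.4676

2.4676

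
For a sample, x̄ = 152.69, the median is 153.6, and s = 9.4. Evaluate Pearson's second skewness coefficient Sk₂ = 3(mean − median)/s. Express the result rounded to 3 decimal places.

Sk₂ = 3(152.69 − 153.6) / 9.4 = 3 × -0.9100 / 9.4
    = -2.7300 / 9.4 ≈ -0.290

-0.290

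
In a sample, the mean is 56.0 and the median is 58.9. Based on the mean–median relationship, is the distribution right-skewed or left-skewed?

left-skewed

mean − median = 56.0 − 58.9 = -2.9
mean < median ⇒ the longer tail is on the left ⇒ left-skewed (negatively skewed).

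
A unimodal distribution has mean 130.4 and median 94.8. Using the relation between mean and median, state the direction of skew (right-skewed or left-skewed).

right-skewed

mean − median = 130.4 − 94.8 = 35.6
mean > median ⇒ the longer tail is on the right ⇒ right-skewed (positively skewed).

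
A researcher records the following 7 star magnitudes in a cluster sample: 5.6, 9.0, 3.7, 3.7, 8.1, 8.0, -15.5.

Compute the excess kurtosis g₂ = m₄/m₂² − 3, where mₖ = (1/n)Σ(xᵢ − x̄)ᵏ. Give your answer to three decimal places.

x̄ = 3.2286
Σ(xᵢ − x̄)² = 436.6343 ⇒ m₂ = 62.37633
Σ(xᵢ − x̄)⁴ = 125254.8545 ⇒ m₄ = 17893.55064
m₂² = 3890.80611
g₂ = m₄/m₂² − 3 = 4.59893 − 3 ≈ 1.599

1.599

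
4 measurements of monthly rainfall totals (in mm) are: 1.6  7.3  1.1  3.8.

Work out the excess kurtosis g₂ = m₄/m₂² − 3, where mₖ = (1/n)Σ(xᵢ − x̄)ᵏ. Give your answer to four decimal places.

-1.1642

x̄ = 3.4500
Σ(xᵢ − x̄)² = 23.8900 ⇒ m₂ = 5.97250
Σ(xᵢ − x̄)⁴ = 261.9330 ⇒ m₄ = 65.48326
m₂² = 35.67076
g₂ = m₄/m₂² − 3 = 1.83577 − 3 ≈ -1.1642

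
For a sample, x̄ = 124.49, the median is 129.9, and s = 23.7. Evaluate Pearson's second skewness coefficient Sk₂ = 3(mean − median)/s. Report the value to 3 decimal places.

-0.685

Sk₂ = 3(124.49 − 129.9) / 23.7 = 3 × -5.4100 / 23.7
    = -16.2300 / 23.7 ≈ -0.685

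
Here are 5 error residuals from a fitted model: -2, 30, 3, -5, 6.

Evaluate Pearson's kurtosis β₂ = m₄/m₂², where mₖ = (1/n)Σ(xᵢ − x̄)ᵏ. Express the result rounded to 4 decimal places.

x̄ = 6.4000
Σ(xᵢ − x̄)² = 769.2000 ⇒ m₂ = 153.84000
Σ(xᵢ − x̄)⁴ = 332206.4160 ⇒ m₄ = 66441.28320
m₂² = 23666.74560
β₂ = m₄/m₂² = 66441.28320 / 23666.74560 ≈ 2.8074

2.8074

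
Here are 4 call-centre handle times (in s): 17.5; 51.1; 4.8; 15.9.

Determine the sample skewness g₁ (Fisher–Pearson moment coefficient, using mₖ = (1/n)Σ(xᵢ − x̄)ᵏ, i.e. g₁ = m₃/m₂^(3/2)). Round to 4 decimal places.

x̄ = (17.5 + 51.1 + 4.8 + 15.9) / 4 = 22.3250
deviations (xᵢ − x̄): -4.8250, 28.7750, -17.5250, -6.4250
Σ(xᵢ − x̄)² = 1199.6875 ⇒ m₂ = 1199.6875/4 = 299.92188
Σ(xᵢ − x̄)³ = 18065.7844 ⇒ m₃ = 18065.7844/4 = 4516.44609
m₂^(3/2) = 299.92188^(1.5) = 5194.12281
g₁ = m₃ / m₂^(3/2) = 4516.44609 / 5194.12281 ≈ 0.8695

0.8695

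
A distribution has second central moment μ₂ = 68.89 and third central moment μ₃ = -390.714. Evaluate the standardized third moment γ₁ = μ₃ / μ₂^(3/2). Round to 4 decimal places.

σ = √μ₂ = √68.89 = 8.30000
σ³ = μ₂^(3/2) = 571.78700
γ₁ = μ₃/σ³ = -390.714 / 571.78700 ≈ -0.6833

-0.6833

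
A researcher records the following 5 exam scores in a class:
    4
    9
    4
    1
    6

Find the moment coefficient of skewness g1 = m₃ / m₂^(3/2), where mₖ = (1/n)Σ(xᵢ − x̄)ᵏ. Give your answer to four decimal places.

0.2170

x̄ = (4 + 9 + 4 + 1 + 6) / 5 = 4.8000
deviations (xᵢ − x̄): -0.8000, 4.2000, -0.8000, -3.8000, 1.2000
Σ(xᵢ − x̄)² = 34.8000 ⇒ m₂ = 34.8000/5 = 6.96000
Σ(xᵢ − x̄)³ = 19.9200 ⇒ m₃ = 19.9200/5 = 3.98400
m₂^(3/2) = 6.96000^(1.5) = 18.36174
g1 = m₃ / m₂^(3/2) = 3.98400 / 18.36174 ≈ 0.2170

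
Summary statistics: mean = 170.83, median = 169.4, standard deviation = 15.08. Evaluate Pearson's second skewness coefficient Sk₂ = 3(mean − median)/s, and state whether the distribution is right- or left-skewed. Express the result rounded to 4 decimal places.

Sk₂ = 3(170.83 − 169.4) / 15.08 = 3 × 1.4300 / 15.08
    = 4.2900 / 15.08 ≈ 0.2845
Sk₂ > 0 ⇒ mean > median ⇒ right-skewed (positive skew).

0.2845, right-skewed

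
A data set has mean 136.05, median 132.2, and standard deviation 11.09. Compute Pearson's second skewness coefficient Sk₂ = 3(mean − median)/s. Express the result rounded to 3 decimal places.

Sk₂ = 3(136.05 − 132.2) / 11.09 = 3 × 3.8500 / 11.09
    = 11.5500 / 11.09 ≈ 1.041

1.041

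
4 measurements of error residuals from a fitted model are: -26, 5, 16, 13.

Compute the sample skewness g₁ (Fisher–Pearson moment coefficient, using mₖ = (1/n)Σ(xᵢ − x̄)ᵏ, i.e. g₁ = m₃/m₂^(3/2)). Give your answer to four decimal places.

-0.9653

x̄ = (-26 + 5 + 16 + 13) / 4 = 2.0000
deviations (xᵢ − x̄): -28.0000, 3.0000, 14.0000, 11.0000
Σ(xᵢ − x̄)² = 1110.0000 ⇒ m₂ = 1110.0000/4 = 277.50000
Σ(xᵢ − x̄)³ = -17850.0000 ⇒ m₃ = -17850.0000/4 = -4462.50000
m₂^(3/2) = 277.50000^(1.5) = 4622.68692
g₁ = m₃ / m₂^(3/2) = -4462.50000 / 4622.68692 ≈ -0.9653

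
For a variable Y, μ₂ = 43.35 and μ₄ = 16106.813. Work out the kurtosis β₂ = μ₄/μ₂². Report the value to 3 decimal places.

8.571

μ₂² = 43.35² = 1879.22250
μ₄/μ₂² = 16106.813 / 1879.22250 = 8.57100
β₂ ≈ 8.571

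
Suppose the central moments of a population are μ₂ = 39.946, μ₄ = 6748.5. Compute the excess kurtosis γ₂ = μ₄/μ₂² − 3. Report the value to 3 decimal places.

1.229

μ₂² = 39.946² = 1595.68292
μ₄/μ₂² = 6748.5 / 1595.68292 = 4.22922
γ₂ = 4.22922 − 3 ≈ 1.229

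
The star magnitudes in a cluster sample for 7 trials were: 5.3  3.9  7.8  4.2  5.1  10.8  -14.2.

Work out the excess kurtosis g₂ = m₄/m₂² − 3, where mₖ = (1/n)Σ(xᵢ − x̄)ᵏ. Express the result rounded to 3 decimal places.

x̄ = 3.2714
Σ(xᵢ − x̄)² = 391.1543 ⇒ m₂ = 55.87918
Σ(xᵢ − x̄)⁴ = 96840.2040 ⇒ m₄ = 13834.31486
m₂² = 3122.48317
g₂ = m₄/m₂² − 3 = 4.43055 − 3 ≈ 1.431

1.431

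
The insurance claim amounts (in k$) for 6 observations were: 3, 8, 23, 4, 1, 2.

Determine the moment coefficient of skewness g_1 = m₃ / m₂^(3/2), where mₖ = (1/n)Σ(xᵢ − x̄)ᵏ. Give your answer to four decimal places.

x̄ = (3 + 8 + 23 + 4 + 1 + 2) / 6 = 6.8333
deviations (xᵢ − x̄): -3.8333, 1.1667, 16.1667, -2.8333, -5.8333, -4.8333
Σ(xᵢ − x̄)² = 342.8333 ⇒ m₂ = 342.8333/6 = 57.13889
Σ(xᵢ − x̄)³ = 3836.4444 ⇒ m₃ = 3836.4444/6 = 639.40741
m₂^(3/2) = 57.13889^(1.5) = 431.91440
g_1 = m₃ / m₂^(3/2) = 639.40741 / 431.91440 ≈ 1.4804

1.4804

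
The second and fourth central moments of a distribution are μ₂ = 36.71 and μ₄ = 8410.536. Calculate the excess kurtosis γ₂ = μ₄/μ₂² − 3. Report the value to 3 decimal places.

3.241

μ₂² = 36.71² = 1347.62410
μ₄/μ₂² = 8410.536 / 1347.62410 = 6.24101
γ₂ = 6.24101 − 3 ≈ 3.241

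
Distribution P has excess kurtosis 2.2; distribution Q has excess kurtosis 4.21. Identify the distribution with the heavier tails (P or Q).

Q

Higher excess kurtosis ⇒ heavier tails relative to the normal distribution.
2.2 vs 4.21: the larger is 4.21, so Q has heavier tails.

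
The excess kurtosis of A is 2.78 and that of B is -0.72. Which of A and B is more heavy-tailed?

Higher excess kurtosis ⇒ heavier tails relative to the normal distribution.
2.78 vs -0.72: the larger is 2.78, so A has heavier tails. (A is leptokurtic — heavier-than-normal tails; the other is platykurtic.)

A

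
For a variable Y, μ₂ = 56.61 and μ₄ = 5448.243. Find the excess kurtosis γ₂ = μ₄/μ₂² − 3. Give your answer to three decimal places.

μ₂² = 56.61² = 3204.69210
μ₄/μ₂² = 5448.243 / 3204.69210 = 1.70008
γ₂ = 1.70008 − 3 ≈ -1.300

-1.300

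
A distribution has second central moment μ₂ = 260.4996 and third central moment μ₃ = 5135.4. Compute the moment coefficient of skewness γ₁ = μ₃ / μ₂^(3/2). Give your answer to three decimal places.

1.221

σ = √μ₂ = √260.4996 = 16.14000
σ³ = μ₂^(3/2) = 4204.46354
γ₁ = μ₃/σ³ = 5135.4 / 4204.46354 ≈ 1.221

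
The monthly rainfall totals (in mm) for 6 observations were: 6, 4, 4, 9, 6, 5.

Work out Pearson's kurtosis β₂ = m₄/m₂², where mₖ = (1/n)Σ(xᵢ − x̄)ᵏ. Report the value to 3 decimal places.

x̄ = 5.6667
Σ(xᵢ − x̄)² = 17.3333 ⇒ m₂ = 2.88889
Σ(xᵢ − x̄)⁴ = 139.1111 ⇒ m₄ = 23.18519
m₂² = 8.34568
β₂ = m₄/m₂² = 23.18519 / 8.34568 ≈ 2.778

2.778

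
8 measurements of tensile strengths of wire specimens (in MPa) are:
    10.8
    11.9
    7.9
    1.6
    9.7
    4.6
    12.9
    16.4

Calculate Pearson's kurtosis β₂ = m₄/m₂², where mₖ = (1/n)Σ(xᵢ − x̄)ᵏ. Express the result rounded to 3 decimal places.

2.276

x̄ = 9.4750
Σ(xᵢ − x̄)² = 155.6350 ⇒ m₂ = 19.45438
Σ(xᵢ − x̄)⁴ = 6891.9122 ⇒ m₄ = 861.48903
m₂² = 378.47271
β₂ = m₄/m₂² = 861.48903 / 378.47271 ≈ 2.276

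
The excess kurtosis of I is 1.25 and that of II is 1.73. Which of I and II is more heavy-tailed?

Higher excess kurtosis ⇒ heavier tails relative to the normal distribution.
1.25 vs 1.73: the larger is 1.73, so II has heavier tails.

II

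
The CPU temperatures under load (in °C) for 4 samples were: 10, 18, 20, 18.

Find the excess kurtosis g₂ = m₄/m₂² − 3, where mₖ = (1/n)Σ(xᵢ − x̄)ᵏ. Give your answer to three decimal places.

x̄ = 16.5000
Σ(xᵢ − x̄)² = 59.0000 ⇒ m₂ = 14.75000
Σ(xᵢ − x̄)⁴ = 1945.2500 ⇒ m₄ = 486.31250
m₂² = 217.56250
g₂ = m₄/m₂² − 3 = 2.23528 − 3 ≈ -0.765

-0.765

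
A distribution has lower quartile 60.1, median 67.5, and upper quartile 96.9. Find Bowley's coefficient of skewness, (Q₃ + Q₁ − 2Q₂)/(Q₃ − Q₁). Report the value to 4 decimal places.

0.5978

numerator: Q₃ + Q₁ − 2Q₂ = 96.9 + 60.1 − 2×67.5 = 22.0000
denominator: Q₃ − Q₁ = 96.9 − 60.1 = 36.8000
Bowley skewness = 22.0000 / 36.8000 ≈ 0.5978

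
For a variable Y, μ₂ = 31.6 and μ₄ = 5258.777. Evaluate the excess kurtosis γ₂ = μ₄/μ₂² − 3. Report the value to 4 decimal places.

2.2664

μ₂² = 31.6² = 998.56000
μ₄/μ₂² = 5258.777 / 998.56000 = 5.26636
γ₂ = 5.26636 − 3 ≈ 2.2664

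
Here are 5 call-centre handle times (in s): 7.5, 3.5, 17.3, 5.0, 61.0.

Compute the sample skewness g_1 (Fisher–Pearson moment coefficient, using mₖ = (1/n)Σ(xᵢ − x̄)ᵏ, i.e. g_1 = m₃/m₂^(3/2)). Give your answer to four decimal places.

x̄ = (7.5 + 3.5 + 17.3 + 5.0 + 61.0) / 5 = 18.8600
deviations (xᵢ − x̄): -11.3600, -15.3600, -1.5600, -13.8600, 42.1400
Σ(xᵢ − x̄)² = 2335.2920 ⇒ m₂ = 2335.2920/5 = 467.05840
Σ(xᵢ − x̄)³ = 67075.1734 ⇒ m₃ = 67075.1734/5 = 13415.03467
m₂^(3/2) = 467.05840^(1.5) = 10093.84847
g_1 = m₃ / m₂^(3/2) = 13415.03467 / 10093.84847 ≈ 1.3290

1.3290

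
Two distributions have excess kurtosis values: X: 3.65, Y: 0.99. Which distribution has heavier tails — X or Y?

Higher excess kurtosis ⇒ heavier tails relative to the normal distribution.
3.65 vs 0.99: the larger is 3.65, so X has heavier tails.

X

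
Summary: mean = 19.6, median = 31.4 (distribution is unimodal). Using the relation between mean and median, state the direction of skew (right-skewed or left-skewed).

left-skewed

mean − median = 19.6 − 31.4 = -11.8
mean < median ⇒ the longer tail is on the left ⇒ left-skewed (negatively skewed).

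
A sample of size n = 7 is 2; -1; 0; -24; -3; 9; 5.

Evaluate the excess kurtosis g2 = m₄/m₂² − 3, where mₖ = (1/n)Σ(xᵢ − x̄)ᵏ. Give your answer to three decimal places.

1.021

x̄ = -1.7143
Σ(xᵢ − x̄)² = 675.4286 ⇒ m₂ = 96.48980
Σ(xᵢ − x̄)⁴ = 262076.6764 ⇒ m₄ = 37439.52520
m₂² = 9310.28072
g2 = m₄/m₂² − 3 = 4.02131 − 3 ≈ 1.021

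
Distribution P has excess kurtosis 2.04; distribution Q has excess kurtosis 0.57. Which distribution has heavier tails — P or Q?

Higher excess kurtosis ⇒ heavier tails relative to the normal distribution.
2.04 vs 0.57: the larger is 2.04, so P has heavier tails.

P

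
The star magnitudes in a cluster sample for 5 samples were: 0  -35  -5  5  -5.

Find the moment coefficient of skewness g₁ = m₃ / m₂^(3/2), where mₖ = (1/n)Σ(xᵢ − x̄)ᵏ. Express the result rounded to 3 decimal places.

-1.233

x̄ = (0 - 35 - 5 + 5 - 5) / 5 = -8.0000
deviations (xᵢ − x̄): 8.0000, -27.0000, 3.0000, 13.0000, 3.0000
Σ(xᵢ − x̄)² = 980.0000 ⇒ m₂ = 980.0000/5 = 196.00000
Σ(xᵢ − x̄)³ = -16920.0000 ⇒ m₃ = -16920.0000/5 = -3384.00000
m₂^(3/2) = 196.00000^(1.5) = 2744.00000
g₁ = m₃ / m₂^(3/2) = -3384.00000 / 2744.00000 ≈ -1.233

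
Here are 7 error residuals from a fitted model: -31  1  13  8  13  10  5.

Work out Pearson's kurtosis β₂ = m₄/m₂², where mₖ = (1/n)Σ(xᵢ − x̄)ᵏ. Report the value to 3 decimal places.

x̄ = 2.7143
Σ(xᵢ − x̄)² = 1437.4286 ⇒ m₂ = 205.34694
Σ(xᵢ − x̄)⁴ = 1317999.9009 ⇒ m₄ = 188285.70012
m₂² = 42167.36526
β₂ = m₄/m₂² = 188285.70012 / 42167.36526 ≈ 4.465

4.465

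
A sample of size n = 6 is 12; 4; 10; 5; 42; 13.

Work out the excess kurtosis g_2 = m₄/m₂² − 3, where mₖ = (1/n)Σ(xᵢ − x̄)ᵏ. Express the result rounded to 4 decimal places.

x̄ = 14.3333
Σ(xᵢ − x̄)² = 985.3333 ⇒ m₂ = 164.22222
Σ(xᵢ − x̄)⁴ = 605280.4444 ⇒ m₄ = 100880.07407
m₂² = 26968.93827
g_2 = m₄/m₂² − 3 = 3.74060 − 3 ≈ 0.7406

0.7406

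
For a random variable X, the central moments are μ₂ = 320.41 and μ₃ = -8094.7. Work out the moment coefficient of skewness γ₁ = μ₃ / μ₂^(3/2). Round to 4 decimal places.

σ = √μ₂ = √320.41 = 17.90000
σ³ = μ₂^(3/2) = 5735.33900
γ₁ = μ₃/σ³ = -8094.7 / 5735.33900 ≈ -1.4114

-1.4114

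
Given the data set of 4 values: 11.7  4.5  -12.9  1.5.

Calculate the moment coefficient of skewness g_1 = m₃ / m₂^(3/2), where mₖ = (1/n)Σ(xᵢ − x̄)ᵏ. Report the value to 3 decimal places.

-0.562

x̄ = (11.7 + 4.5 - 12.9 + 1.5) / 4 = 1.2000
deviations (xᵢ − x̄): 10.5000, 3.3000, -14.1000, 0.3000
Σ(xᵢ − x̄)² = 320.0400 ⇒ m₂ = 320.0400/4 = 80.01000
Σ(xᵢ − x̄)³ = -1609.6320 ⇒ m₃ = -1609.6320/4 = -402.40800
m₂^(3/2) = 80.01000^(1.5) = 715.67592
g_1 = m₃ / m₂^(3/2) = -402.40800 / 715.67592 ≈ -0.562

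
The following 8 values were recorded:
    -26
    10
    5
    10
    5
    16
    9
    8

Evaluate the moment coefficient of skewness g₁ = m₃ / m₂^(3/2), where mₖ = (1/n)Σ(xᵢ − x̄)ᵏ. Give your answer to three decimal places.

-1.930

x̄ = (-26 + 10 + 5 + 10 + 5 + 16 + 9 + 8) / 8 = 4.6250
deviations (xᵢ − x̄): -30.6250, 5.3750, 0.3750, 5.3750, 0.3750, 11.3750, 4.3750, 3.3750
Σ(xᵢ − x̄)² = 1155.8750 ⇒ m₂ = 1155.8750/8 = 144.48438
Σ(xᵢ − x̄)³ = -26818.2188 ⇒ m₃ = -26818.2188/8 = -3352.27734
m₂^(3/2) = 144.48438^(1.5) = 1736.72608
g₁ = m₃ / m₂^(3/2) = -3352.27734 / 1736.72608 ≈ -1.930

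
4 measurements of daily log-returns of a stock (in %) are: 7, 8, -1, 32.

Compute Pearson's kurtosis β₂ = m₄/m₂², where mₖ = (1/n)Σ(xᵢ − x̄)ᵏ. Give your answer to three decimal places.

2.174

x̄ = 11.5000
Σ(xᵢ − x̄)² = 609.0000 ⇒ m₂ = 152.25000
Σ(xᵢ − x̄)⁴ = 201584.2500 ⇒ m₄ = 50396.06250
m₂² = 23180.06250
β₂ = m₄/m₂² = 50396.06250 / 23180.06250 ≈ 2.174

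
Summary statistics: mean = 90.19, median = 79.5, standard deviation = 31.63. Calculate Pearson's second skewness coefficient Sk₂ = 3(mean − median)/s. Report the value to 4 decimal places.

1.0139

Sk₂ = 3(90.19 − 79.5) / 31.63 = 3 × 10.6900 / 31.63
    = 32.0700 / 31.63 ≈ 1.0139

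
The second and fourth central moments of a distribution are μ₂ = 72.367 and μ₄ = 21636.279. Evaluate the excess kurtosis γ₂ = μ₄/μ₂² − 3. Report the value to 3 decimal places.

μ₂² = 72.367² = 5236.98269
μ₄/μ₂² = 21636.279 / 5236.98269 = 4.13144
γ₂ = 4.13144 − 3 ≈ 1.131

1.131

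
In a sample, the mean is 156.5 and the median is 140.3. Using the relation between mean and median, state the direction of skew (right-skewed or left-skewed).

right-skewed

mean − median = 156.5 − 140.3 = 16.2
mean > median ⇒ the longer tail is on the right ⇒ right-skewed (positively skewed).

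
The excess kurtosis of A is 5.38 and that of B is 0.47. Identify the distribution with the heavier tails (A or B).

Higher excess kurtosis ⇒ heavier tails relative to the normal distribution.
5.38 vs 0.47: the larger is 5.38, so A has heavier tails.

A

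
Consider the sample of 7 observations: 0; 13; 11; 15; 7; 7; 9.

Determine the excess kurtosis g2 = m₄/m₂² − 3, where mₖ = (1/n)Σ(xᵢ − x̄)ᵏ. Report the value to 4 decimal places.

x̄ = 8.8571
Σ(xᵢ − x̄)² = 144.8571 ⇒ m₂ = 20.69388
Σ(xᵢ − x̄)⁴ = 7917.6035 ⇒ m₄ = 1131.08621
m₂² = 428.23657
g2 = m₄/m₂² − 3 = 2.64126 − 3 ≈ -0.3587

-0.3587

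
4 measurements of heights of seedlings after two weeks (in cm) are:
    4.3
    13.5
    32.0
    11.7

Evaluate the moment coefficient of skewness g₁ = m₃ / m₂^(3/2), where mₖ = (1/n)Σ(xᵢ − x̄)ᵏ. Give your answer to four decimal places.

x̄ = (4.3 + 13.5 + 32.0 + 11.7) / 4 = 15.3750
deviations (xᵢ − x̄): -11.0750, -1.8750, 16.6250, -3.6750
Σ(xᵢ − x̄)² = 416.0675 ⇒ m₂ = 416.0675/4 = 104.01688
Σ(xᵢ − x̄)³ = 3180.3581 ⇒ m₃ = 3180.3581/4 = 795.08953
m₂^(3/2) = 104.01688^(1.5) = 1060.85421
g₁ = m₃ / m₂^(3/2) = 795.08953 / 1060.85421 ≈ 0.7495

0.7495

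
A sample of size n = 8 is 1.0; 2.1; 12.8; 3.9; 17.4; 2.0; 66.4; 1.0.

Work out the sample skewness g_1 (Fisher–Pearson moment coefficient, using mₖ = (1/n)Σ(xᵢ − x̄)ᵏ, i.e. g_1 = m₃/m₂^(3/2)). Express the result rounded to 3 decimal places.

x̄ = (1.0 + 2.1 + 12.8 + 3.9 + 17.4 + 2.0 + 66.4 + 1.0) / 8 = 13.3250
deviations (xᵢ − x̄): -12.3250, -11.2250, -0.5250, -9.4250, 4.0750, -11.3250, 53.0750, -12.3250
Σ(xᵢ − x̄)² = 3480.7350 ⇒ m₂ = 3480.7350/8 = 435.09188
Σ(xᵢ − x̄)³ = 142128.8888 ⇒ m₃ = 142128.8888/8 = 17766.11109
m₂^(3/2) = 435.09188^(1.5) = 9075.51878
g_1 = m₃ / m₂^(3/2) = 17766.11109 / 9075.51878 ≈ 1.958

1.958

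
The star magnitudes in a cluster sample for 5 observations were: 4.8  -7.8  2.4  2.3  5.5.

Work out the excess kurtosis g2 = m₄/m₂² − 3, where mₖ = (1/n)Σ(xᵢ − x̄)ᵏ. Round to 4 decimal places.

-0.0831

x̄ = 1.4400
Σ(xᵢ − x̄)² = 114.8120 ⇒ m₂ = 22.96240
Σ(xᵢ − x̄)⁴ = 7689.8951 ⇒ m₄ = 1537.97901
m₂² = 527.27181
g2 = m₄/m₂² − 3 = 2.91686 − 3 ≈ -0.0831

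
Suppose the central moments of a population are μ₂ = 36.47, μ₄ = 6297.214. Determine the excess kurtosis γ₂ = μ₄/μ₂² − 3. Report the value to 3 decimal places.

1.735

μ₂² = 36.47² = 1330.06090
μ₄/μ₂² = 6297.214 / 1330.06090 = 4.73453
γ₂ = 4.73453 − 3 ≈ 1.735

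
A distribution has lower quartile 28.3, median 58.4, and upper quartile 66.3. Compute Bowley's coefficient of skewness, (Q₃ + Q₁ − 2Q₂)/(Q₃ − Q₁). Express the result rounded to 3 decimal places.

numerator: Q₃ + Q₁ − 2Q₂ = 66.3 + 28.3 − 2×58.4 = -22.2000
denominator: Q₃ − Q₁ = 66.3 − 28.3 = 38.0000
Bowley skewness = -22.2000 / 38.0000 ≈ -0.584

-0.584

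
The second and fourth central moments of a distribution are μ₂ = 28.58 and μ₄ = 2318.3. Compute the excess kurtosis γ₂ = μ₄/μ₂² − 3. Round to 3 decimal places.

-0.162

μ₂² = 28.58² = 816.81640
μ₄/μ₂² = 2318.3 / 816.81640 = 2.83821
γ₂ = 2.83821 − 3 ≈ -0.162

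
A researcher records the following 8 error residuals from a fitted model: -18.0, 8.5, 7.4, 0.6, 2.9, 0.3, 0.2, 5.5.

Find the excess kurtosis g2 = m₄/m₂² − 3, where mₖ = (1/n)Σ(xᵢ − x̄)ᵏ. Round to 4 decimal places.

x̄ = 0.9250
Σ(xᵢ − x̄)² = 483.3150 ⇒ m₂ = 60.41438
Σ(xᵢ − x̄)⁴ = 133779.4918 ⇒ m₄ = 16722.43648
m₂² = 3649.89671
g2 = m₄/m₂² − 3 = 4.58162 − 3 ≈ 1.5816

1.5816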